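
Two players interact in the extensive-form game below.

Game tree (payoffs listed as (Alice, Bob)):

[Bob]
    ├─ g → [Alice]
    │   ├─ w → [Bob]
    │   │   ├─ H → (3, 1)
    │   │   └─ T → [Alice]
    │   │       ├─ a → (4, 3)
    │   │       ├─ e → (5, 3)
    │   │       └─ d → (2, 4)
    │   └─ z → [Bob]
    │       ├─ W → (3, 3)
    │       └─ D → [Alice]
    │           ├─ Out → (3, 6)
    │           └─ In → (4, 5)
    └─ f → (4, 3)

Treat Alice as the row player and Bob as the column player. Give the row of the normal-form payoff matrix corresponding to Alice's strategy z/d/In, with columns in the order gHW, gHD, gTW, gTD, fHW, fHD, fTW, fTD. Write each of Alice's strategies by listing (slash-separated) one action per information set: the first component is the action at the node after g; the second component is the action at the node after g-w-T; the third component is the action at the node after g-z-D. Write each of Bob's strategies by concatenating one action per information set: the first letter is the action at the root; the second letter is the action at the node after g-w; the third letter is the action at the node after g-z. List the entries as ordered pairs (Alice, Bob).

(3,3) (4,5) (3,3) (4,5) (4,3) (4,3) (4,3) (4,3)

vs gHW: Bob plays g → Alice plays z at [g] → Bob plays W at [g-z] → (3, 3)
vs gHD: Bob plays g → Alice plays z at [g] → Bob plays D at [g-z] → Alice plays In at [g-z-D] → (4, 5)
vs gTW: Bob plays g → Alice plays z at [g] → Bob plays W at [g-z] → (3, 3)
vs gTD: Bob plays g → Alice plays z at [g] → Bob plays D at [g-z] → Alice plays In at [g-z-D] → (4, 5)
vs fHW: Bob plays f → (4, 3)
vs fHD: Bob plays f → (4, 3)
vs fTW: Bob plays f → (4, 3)
vs fTD: Bob plays f → (4, 3)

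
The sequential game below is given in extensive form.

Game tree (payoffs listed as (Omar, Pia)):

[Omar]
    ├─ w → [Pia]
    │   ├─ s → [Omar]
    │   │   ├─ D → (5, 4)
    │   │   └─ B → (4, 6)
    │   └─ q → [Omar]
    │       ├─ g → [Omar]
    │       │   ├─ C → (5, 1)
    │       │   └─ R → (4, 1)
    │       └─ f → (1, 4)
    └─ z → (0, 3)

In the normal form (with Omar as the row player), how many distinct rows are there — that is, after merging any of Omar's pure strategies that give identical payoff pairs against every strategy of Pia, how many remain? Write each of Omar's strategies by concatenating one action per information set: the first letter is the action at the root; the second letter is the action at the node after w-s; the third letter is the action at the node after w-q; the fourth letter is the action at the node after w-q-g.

7

Omar has 16 pure strategies: wDgC, wDgR, wDfC, wDfR, wBgC, wBgR, wBfC, wBfR, zDgC, zDgR, zDfC, zDfR, zBgC, zBgR, zBfC, zBfR. Columns: s, q.
{wDgC} → row (5,4) (5,1)
{wDgR} → row (5,4) (4,1)
{wDfC, wDfR} → row (5,4) (1,4)
{wBgC} → row (4,6) (5,1)
{wBgR} → row (4,6) (4,1)
{wBfC, wBfR} → row (4,6) (1,4)
{zDgC, zDgR, zDfC, zDfR, zBgC, zBgR, zBfC, zBfR} → row (0,3) (0,3)
That's 7 distinct rows out of 16 strategies.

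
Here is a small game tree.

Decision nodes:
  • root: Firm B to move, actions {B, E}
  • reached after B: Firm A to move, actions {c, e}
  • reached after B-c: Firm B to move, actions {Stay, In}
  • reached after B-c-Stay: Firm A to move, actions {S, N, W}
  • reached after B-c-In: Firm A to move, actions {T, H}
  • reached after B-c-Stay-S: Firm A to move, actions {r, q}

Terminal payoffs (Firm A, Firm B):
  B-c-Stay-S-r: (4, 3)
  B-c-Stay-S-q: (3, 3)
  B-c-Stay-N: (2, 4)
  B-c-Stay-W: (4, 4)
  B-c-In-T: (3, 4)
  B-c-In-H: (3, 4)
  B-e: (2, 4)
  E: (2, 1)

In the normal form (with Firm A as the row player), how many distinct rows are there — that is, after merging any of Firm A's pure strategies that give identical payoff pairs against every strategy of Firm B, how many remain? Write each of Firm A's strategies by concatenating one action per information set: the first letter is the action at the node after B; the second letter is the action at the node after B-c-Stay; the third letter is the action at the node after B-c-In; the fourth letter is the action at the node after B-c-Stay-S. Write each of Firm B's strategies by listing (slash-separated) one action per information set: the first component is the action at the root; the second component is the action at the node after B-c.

Firm A has 24 pure strategies: cSTr, cSTq, cSHr, cSHq, cNTr, cNTq, cNHr, cNHq, cWTr, cWTq, cWHr, cWHq, eSTr, eSTq, eSHr, eSHq, eNTr, eNTq, eNHr, eNHq, eWTr, eWTq, eWHr, eWHq. Columns: B/Stay, B/In, E/Stay, E/In.
{cSTr, cSHr} → row (4,3) (3,4) (2,1) (2,1)
{cSTq, cSHq} → row (3,3) (3,4) (2,1) (2,1)
{cNTr, cNTq, cNHr, cNHq} → row (2,4) (3,4) (2,1) (2,1)
{cWTr, cWTq, cWHr, cWHq} → row (4,4) (3,4) (2,1) (2,1)
{eSTr, eSTq, eSHr, eSHq, eNTr, eNTq, eNHr, eNHq, eWTr, eWTq, eWHr, eWHq} → row (2,4) (2,4) (2,1) (2,1)
That's 5 distinct rows out of 24 strategies.

5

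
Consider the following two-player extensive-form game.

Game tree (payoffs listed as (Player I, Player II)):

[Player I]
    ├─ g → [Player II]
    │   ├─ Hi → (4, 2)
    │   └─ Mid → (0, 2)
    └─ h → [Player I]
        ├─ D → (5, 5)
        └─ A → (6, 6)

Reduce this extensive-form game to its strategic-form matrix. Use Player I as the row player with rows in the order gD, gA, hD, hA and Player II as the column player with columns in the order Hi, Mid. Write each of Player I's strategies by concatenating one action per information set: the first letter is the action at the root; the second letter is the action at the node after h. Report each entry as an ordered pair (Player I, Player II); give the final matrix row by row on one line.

gD: (4,2) (0,2) | gA: (4,2) (0,2) | hD: (5,5) (5,5) | hA: (6,6) (6,6)

Row gD: Hi→(4,2), Mid→(0,2)
Row gA: Hi→(4,2), Mid→(0,2)
Row hD: Hi→(5,5), Mid→(5,5)
Row hA: Hi→(6,6), Mid→(6,6)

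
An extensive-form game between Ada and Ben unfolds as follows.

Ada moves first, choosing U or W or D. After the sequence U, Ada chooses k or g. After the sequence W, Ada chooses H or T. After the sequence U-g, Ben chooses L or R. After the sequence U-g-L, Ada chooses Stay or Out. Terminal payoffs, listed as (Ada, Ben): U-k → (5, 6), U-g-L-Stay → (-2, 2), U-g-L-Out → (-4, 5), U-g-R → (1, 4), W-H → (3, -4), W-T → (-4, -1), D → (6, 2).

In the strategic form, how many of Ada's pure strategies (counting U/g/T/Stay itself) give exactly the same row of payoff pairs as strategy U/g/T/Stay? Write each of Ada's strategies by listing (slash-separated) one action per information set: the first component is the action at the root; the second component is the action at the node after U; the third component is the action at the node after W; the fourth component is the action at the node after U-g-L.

2

Row for U/g/T/Stay (columns L, R): (-2,2) (1,4).
Under U/g/T/Stay, Ada's choice at the node after W can never be reached regardless of what Ben does, so varying those choices leaves every outcome unchanged.
Holding the reachable choices fixed and varying the unreachable one freely already gives 2 equivalent strategies.
No other strategy reproduces this row, so those 2 are the full class: U/g/H/Stay, U/g/T/Stay.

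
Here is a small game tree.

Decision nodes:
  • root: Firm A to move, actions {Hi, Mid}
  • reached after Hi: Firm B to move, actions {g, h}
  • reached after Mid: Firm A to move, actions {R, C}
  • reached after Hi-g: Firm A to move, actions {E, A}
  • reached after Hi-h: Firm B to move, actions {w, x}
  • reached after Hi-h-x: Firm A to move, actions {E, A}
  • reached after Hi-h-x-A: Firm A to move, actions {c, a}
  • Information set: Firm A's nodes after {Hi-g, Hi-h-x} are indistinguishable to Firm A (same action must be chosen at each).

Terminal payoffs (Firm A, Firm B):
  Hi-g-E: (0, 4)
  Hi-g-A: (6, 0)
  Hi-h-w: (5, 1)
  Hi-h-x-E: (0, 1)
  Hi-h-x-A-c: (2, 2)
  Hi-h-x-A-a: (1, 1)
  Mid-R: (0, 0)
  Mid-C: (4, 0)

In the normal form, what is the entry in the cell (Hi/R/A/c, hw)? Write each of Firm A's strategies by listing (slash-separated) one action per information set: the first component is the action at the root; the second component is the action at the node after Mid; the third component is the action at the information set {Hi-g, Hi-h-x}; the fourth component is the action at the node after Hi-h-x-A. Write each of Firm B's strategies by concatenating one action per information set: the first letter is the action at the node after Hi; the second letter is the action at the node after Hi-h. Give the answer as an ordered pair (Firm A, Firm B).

Trace the play path from the root:
  Firm A plays Hi
  Firm B plays h at [Hi]
  Firm B plays w at [Hi-h]
→ terminal payoff (5, 1).
(Firm A's choice at the node after Mid is never reached on this path, so it doesn't affect the outcome.)

(5, 1)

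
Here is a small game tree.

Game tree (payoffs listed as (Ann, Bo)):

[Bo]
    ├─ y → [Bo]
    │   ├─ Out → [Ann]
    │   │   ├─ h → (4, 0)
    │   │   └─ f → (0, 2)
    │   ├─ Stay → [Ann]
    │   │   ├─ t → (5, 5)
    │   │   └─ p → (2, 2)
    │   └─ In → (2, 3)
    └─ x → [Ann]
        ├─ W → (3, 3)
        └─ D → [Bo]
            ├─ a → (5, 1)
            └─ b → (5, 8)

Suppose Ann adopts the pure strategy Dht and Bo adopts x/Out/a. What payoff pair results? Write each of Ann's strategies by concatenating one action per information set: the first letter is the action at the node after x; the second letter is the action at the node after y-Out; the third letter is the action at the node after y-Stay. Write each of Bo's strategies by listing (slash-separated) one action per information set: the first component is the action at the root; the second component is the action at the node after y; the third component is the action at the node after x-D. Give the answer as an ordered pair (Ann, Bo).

Trace the play path from the root:
  Bo plays x
  Ann plays D at [x]
  Bo plays a at [x-D]
→ terminal payoff (5, 1).
(Ann's choice at the node after y-Out is never reached on this path, so it doesn't affect the outcome.)

(5, 1)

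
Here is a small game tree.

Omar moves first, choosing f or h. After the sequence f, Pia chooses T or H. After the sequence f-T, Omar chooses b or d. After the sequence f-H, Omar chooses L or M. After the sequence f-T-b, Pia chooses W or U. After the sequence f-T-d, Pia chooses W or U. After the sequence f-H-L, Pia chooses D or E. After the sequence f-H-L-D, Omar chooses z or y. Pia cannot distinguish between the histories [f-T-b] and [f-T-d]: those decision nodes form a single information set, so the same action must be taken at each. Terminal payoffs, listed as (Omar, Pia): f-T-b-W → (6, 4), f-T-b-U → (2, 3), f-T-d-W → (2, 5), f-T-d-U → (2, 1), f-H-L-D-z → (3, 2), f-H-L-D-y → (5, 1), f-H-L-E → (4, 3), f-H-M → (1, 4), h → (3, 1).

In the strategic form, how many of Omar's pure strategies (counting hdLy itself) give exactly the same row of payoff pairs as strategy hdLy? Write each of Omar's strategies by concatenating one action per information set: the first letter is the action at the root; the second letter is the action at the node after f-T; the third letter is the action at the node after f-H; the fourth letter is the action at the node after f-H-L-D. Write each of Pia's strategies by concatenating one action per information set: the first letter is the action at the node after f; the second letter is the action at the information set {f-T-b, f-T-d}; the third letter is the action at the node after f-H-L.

8

Row for hdLy (columns TWD, TWE, TUD, TUE, HWD, HWE, HUD, HUE): (3,1) (3,1) (3,1) (3,1) (3,1) (3,1) (3,1) (3,1).
Under hdLy, Omar's choice at the node after f-T and at the node after f-H and at the node after f-H-L-D can never be reached regardless of what Pia does, so varying those choices leaves every outcome unchanged.
Holding the reachable choices fixed and varying the unreachable ones freely already gives 2 × 2 × 2 = 8 equivalent strategies.
No other strategy reproduces this row, so those 8 are the full class: hbLz, hbLy, hbMz, hbMy, hdLz, hdLy, hdMz, hdMy.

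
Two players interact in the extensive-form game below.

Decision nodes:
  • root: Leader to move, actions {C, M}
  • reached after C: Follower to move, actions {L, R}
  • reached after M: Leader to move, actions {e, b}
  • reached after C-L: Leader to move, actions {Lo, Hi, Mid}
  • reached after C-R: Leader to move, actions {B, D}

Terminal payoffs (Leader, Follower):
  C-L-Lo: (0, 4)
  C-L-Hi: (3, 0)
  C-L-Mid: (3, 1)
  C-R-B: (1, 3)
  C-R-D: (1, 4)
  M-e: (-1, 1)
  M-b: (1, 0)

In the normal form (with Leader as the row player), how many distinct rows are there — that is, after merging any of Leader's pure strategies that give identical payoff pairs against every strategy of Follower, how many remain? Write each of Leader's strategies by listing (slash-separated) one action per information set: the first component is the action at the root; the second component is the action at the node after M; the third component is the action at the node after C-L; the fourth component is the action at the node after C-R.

8

Leader has 24 pure strategies: C/e/Lo/B, C/e/Lo/D, C/e/Hi/B, C/e/Hi/D, C/e/Mid/B, C/e/Mid/D, C/b/Lo/B, C/b/Lo/D, C/b/Hi/B, C/b/Hi/D, C/b/Mid/B, C/b/Mid/D, M/e/Lo/B, M/e/Lo/D, M/e/Hi/B, M/e/Hi/D, M/e/Mid/B, M/e/Mid/D, M/b/Lo/B, M/b/Lo/D, M/b/Hi/B, M/b/Hi/D, M/b/Mid/B, M/b/Mid/D. Columns: L, R.
{C/e/Lo/B, C/b/Lo/B} → row (0,4) (1,3)
{C/e/Lo/D, C/b/Lo/D} → row (0,4) (1,4)
{C/e/Hi/B, C/b/Hi/B} → row (3,0) (1,3)
{C/e/Hi/D, C/b/Hi/D} → row (3,0) (1,4)
{C/e/Mid/B, C/b/Mid/B} → row (3,1) (1,3)
{C/e/Mid/D, C/b/Mid/D} → row (3,1) (1,4)
{M/e/Lo/B, M/e/Lo/D, M/e/Hi/B, M/e/Hi/D, M/e/Mid/B, M/e/Mid/D} → row (-1,1) (-1,1)
{M/b/Lo/B, M/b/Lo/D, M/b/Hi/B, M/b/Hi/D, M/b/Mid/B, M/b/Mid/D} → row (1,0) (1,0)
That's 8 distinct rows out of 24 strategies.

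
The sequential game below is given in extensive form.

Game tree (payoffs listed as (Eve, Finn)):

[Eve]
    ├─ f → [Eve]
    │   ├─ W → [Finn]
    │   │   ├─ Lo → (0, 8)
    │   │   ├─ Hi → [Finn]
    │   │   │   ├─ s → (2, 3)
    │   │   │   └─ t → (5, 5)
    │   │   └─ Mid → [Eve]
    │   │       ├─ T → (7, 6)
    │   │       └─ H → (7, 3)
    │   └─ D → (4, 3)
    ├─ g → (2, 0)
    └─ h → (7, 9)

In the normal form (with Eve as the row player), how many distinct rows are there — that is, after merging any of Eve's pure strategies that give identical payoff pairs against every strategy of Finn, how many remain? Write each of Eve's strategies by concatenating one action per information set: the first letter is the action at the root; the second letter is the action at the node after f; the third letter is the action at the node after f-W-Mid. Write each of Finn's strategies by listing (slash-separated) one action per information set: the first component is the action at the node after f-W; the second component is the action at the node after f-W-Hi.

5

Eve has 12 pure strategies: fWT, fWH, fDT, fDH, gWT, gWH, gDT, gDH, hWT, hWH, hDT, hDH. Columns: Lo/s, Lo/t, Hi/s, Hi/t, Mid/s, Mid/t.
{fWT} → row (0,8) (0,8) (2,3) (5,5) (7,6) (7,6)
{fWH} → row (0,8) (0,8) (2,3) (5,5) (7,3) (7,3)
{fDT, fDH} → row (4,3) (4,3) (4,3) (4,3) (4,3) (4,3)
{gWT, gWH, gDT, gDH} → row (2,0) (2,0) (2,0) (2,0) (2,0) (2,0)
{hWT, hWH, hDT, hDH} → row (7,9) (7,9) (7,9) (7,9) (7,9) (7,9)
That's 5 distinct rows out of 12 strategies.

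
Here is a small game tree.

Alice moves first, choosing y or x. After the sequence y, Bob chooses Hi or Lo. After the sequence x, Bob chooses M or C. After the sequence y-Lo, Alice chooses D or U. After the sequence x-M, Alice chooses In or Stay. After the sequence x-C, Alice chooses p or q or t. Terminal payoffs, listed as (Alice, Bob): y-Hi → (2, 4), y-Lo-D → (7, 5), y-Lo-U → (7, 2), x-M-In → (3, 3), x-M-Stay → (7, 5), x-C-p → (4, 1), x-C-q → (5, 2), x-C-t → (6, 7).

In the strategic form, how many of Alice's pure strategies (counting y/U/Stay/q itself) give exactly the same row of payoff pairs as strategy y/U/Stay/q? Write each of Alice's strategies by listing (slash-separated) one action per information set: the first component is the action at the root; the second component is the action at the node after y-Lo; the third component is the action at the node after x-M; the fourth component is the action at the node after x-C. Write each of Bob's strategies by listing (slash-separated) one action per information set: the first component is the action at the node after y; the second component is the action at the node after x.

Row for y/U/Stay/q (columns Hi/M, Hi/C, Lo/M, Lo/C): (2,4) (2,4) (7,2) (7,2).
Under y/U/Stay/q, Alice's choice at the node after x-M and at the node after x-C can never be reached regardless of what Bob does, so varying those choices leaves every outcome unchanged.
Holding the reachable choices fixed and varying the unreachable ones freely already gives 2 × 3 = 6 equivalent strategies.
No other strategy reproduces this row, so those 6 are the full class: y/U/In/p, y/U/In/q, y/U/In/t, y/U/Stay/p, y/U/Stay/q, y/U/Stay/t.

6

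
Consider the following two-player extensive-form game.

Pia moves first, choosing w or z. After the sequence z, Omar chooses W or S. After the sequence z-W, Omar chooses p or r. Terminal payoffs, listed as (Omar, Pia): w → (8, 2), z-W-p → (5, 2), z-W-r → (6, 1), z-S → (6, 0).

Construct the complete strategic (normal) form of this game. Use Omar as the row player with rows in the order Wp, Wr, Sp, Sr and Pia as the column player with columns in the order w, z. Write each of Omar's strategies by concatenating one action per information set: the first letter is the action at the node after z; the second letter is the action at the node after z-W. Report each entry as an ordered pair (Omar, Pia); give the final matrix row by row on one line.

Wp: (8,2) (5,2) | Wr: (8,2) (6,1) | Sp: (8,2) (6,0) | Sr: (8,2) (6,0)

Row Wp: w→(8,2), z→(5,2)
Row Wr: w→(8,2), z→(6,1)
Row Sp: w→(8,2), z→(6,0)
Row Sr: w→(8,2), z→(6,0)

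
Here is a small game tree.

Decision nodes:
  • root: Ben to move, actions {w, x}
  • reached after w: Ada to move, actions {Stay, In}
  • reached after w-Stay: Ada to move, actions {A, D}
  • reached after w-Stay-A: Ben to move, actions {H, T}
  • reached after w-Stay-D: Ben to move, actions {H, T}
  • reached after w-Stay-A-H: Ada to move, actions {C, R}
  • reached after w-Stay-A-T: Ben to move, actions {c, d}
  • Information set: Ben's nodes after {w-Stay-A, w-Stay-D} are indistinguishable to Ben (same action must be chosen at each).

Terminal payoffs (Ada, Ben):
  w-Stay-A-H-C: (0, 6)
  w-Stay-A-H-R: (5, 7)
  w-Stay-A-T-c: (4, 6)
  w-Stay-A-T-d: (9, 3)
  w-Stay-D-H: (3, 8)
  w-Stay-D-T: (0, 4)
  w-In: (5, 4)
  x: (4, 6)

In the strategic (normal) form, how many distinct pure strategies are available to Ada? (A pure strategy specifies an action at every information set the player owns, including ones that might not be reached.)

Ada owns the node after w with actions {Stay, In} — two choices.
Ada owns the node after w-Stay with actions {A, D} — two choices.
Ada owns the node after w-Stay-A-H with actions {C, R} — two choices.
A pure strategy fixes one action at each information set independently, so the count is the product 2 × 2 × 2 = 8.

8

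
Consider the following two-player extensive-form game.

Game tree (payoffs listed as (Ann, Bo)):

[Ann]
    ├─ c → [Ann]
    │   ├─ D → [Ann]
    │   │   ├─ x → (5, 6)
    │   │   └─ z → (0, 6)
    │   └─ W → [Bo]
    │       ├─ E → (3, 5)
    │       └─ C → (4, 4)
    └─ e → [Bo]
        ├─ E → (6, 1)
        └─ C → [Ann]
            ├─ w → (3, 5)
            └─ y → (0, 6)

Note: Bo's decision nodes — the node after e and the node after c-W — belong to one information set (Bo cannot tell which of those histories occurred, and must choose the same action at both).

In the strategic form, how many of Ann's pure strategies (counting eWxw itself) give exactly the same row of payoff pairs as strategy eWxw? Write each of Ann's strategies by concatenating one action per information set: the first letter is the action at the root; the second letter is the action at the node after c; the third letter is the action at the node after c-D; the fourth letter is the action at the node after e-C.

Row for eWxw (columns E, C): (6,1) (3,5).
Under eWxw, Ann's choice at the node after c and at the node after c-D can never be reached regardless of what Bo does, so varying those choices leaves every outcome unchanged.
Holding the reachable choices fixed and varying the unreachable ones freely already gives 2 × 2 = 4 equivalent strategies.
No other strategy reproduces this row, so those 4 are the full class: eDxw, eDzw, eWxw, eWzw.

4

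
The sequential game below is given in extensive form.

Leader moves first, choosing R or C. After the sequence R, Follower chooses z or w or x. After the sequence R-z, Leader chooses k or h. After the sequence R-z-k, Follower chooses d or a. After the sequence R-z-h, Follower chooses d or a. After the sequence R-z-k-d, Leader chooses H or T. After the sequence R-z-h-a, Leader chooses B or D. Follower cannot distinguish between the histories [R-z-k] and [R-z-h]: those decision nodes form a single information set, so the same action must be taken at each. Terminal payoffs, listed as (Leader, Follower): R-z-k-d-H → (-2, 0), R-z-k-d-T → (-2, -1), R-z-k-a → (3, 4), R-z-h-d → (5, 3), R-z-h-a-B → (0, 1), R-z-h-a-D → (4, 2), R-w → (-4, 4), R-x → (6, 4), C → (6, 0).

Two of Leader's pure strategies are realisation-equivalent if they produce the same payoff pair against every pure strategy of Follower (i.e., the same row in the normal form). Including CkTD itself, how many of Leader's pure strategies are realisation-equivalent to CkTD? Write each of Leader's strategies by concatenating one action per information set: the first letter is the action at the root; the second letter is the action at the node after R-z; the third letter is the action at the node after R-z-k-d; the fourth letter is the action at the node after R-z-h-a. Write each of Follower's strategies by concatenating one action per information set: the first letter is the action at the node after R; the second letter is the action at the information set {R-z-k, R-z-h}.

8

Row for CkTD (columns zd, za, wd, wa, xd, xa): (6,0) (6,0) (6,0) (6,0) (6,0) (6,0).
Under CkTD, Leader's choice at the node after R-z and at the node after R-z-k-d and at the node after R-z-h-a can never be reached regardless of what Follower does, so varying those choices leaves every outcome unchanged.
Holding the reachable choices fixed and varying the unreachable ones freely already gives 2 × 2 × 2 = 8 equivalent strategies.
No other strategy reproduces this row, so those 8 are the full class: CkHB, CkHD, CkTB, CkTD, ChHB, ChHD, ChTB, ChTD.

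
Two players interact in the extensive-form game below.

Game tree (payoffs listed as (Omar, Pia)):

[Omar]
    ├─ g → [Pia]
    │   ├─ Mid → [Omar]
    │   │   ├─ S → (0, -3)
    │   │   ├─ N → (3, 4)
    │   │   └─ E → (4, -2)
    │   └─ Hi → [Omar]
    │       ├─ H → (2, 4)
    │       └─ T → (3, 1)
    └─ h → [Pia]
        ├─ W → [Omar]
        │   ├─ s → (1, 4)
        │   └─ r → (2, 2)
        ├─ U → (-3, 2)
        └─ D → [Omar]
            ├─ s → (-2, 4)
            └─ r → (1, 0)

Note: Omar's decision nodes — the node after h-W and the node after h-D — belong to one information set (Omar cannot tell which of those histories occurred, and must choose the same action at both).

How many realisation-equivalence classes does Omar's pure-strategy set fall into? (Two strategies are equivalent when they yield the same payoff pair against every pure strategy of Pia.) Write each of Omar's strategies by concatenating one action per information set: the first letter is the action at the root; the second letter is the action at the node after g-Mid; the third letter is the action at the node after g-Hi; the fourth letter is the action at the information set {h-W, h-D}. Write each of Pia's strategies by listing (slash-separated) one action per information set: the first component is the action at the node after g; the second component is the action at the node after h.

Omar has 24 pure strategies: gSHs, gSHr, gSTs, gSTr, gNHs, gNHr, gNTs, gNTr, gEHs, gEHr, gETs, gETr, hSHs, hSHr, hSTs, hSTr, hNHs, hNHr, hNTs, hNTr, hEHs, hEHr, hETs, hETr. Columns: Mid/W, Mid/U, Mid/D, Hi/W, Hi/U, Hi/D.
{gSHs, gSHr} → row (0,-3) (0,-3) (0,-3) (2,4) (2,4) (2,4)
{gSTs, gSTr} → row (0,-3) (0,-3) (0,-3) (3,1) (3,1) (3,1)
{gNHs, gNHr} → row (3,4) (3,4) (3,4) (2,4) (2,4) (2,4)
{gNTs, gNTr} → row (3,4) (3,4) (3,4) (3,1) (3,1) (3,1)
{gEHs, gEHr} → row (4,-2) (4,-2) (4,-2) (2,4) (2,4) (2,4)
{gETs, gETr} → row (4,-2) (4,-2) (4,-2) (3,1) (3,1) (3,1)
{hSHs, hSTs, hNHs, hNTs, hEHs, hETs} → row (1,4) (-3,2) (-2,4) (1,4) (-3,2) (-2,4)
{hSHr, hSTr, hNHr, hNTr, hEHr, hETr} → row (2,2) (-3,2) (1,0) (2,2) (-3,2) (1,0)
That's 8 distinct rows out of 24 strategies.

8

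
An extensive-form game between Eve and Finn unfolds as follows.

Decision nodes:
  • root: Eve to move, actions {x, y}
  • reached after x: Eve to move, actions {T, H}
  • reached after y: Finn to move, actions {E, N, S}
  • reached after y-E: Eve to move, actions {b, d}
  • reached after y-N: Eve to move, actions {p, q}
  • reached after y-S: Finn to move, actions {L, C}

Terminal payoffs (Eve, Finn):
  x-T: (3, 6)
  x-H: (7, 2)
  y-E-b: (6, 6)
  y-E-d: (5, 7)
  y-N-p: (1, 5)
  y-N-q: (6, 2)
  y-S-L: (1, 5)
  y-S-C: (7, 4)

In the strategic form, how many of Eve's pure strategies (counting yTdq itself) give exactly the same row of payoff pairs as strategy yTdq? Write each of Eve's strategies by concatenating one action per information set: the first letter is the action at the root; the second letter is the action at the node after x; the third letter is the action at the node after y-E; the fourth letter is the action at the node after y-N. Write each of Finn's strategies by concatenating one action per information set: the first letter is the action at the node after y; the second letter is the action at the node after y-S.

2

Row for yTdq (columns EL, EC, NL, NC, SL, SC): (5,7) (5,7) (6,2) (6,2) (1,5) (7,4).
Under yTdq, Eve's choice at the node after x can never be reached regardless of what Finn does, so varying those choices leaves every outcome unchanged.
Holding the reachable choices fixed and varying the unreachable one freely already gives 2 equivalent strategies.
No other strategy reproduces this row, so those 2 are the full class: yTdq, yHdq.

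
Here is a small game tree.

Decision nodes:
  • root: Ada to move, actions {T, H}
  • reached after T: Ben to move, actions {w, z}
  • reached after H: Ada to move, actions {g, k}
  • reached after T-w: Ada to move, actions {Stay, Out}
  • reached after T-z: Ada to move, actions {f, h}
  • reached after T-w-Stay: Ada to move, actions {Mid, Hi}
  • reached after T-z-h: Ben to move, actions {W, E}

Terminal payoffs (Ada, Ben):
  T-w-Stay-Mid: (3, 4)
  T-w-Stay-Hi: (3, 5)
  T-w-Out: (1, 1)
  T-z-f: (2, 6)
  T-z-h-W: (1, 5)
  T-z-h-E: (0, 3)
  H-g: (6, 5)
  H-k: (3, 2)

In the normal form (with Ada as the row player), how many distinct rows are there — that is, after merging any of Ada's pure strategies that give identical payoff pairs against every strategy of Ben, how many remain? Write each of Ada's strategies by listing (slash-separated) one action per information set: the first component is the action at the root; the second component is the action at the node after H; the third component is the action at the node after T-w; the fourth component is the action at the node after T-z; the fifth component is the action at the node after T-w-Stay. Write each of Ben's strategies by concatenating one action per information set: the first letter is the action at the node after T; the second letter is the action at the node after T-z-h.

Ada has 32 pure strategies: T/g/Stay/f/Mid, T/g/Stay/f/Hi, T/g/Stay/h/Mid, T/g/Stay/h/Hi, T/g/Out/f/Mid, T/g/Out/f/Hi, T/g/Out/h/Mid, T/g/Out/h/Hi, T/k/Stay/f/Mid, T/k/Stay/f/Hi, T/k/Stay/h/Mid, T/k/Stay/h/Hi, T/k/Out/f/Mid, T/k/Out/f/Hi, T/k/Out/h/Mid, T/k/Out/h/Hi, H/g/Stay/f/Mid, H/g/Stay/f/Hi, H/g/Stay/h/Mid, H/g/Stay/h/Hi, H/g/Out/f/Mid, H/g/Out/f/Hi, H/g/Out/h/Mid, H/g/Out/h/Hi, H/k/Stay/f/Mid, H/k/Stay/f/Hi, H/k/Stay/h/Mid, H/k/Stay/h/Hi, H/k/Out/f/Mid, H/k/Out/f/Hi, H/k/Out/h/Mid, H/k/Out/h/Hi. Columns: wW, wE, zW, zE.
{T/g/Stay/f/Mid, T/k/Stay/f/Mid} → row (3,4) (3,4) (2,6) (2,6)
{T/g/Stay/f/Hi, T/k/Stay/f/Hi} → row (3,5) (3,5) (2,6) (2,6)
{T/g/Stay/h/Mid, T/k/Stay/h/Mid} → row (3,4) (3,4) (1,5) (0,3)
{T/g/Stay/h/Hi, T/k/Stay/h/Hi} → row (3,5) (3,5) (1,5) (0,3)
{T/g/Out/f/Mid, T/g/Out/f/Hi, T/k/Out/f/Mid, T/k/Out/f/Hi} → row (1,1) (1,1) (2,6) (2,6)
{T/g/Out/h/Mid, T/g/Out/h/Hi, T/k/Out/h/Mid, T/k/Out/h/Hi} → row (1,1) (1,1) (1,5) (0,3)
{H/g/Stay/f/Mid, H/g/Stay/f/Hi, H/g/Stay/h/Mid, H/g/Stay/h/Hi, H/g/Out/f/Mid, H/g/Out/f/Hi, H/g/Out/h/Mid, H/g/Out/h/Hi} → row (6,5) (6,5) (6,5) (6,5)
{H/k/Stay/f/Mid, H/k/Stay/f/Hi, H/k/Stay/h/Mid, H/k/Stay/h/Hi, H/k/Out/f/Mid, H/k/Out/f/Hi, H/k/Out/h/Mid, H/k/Out/h/Hi} → row (3,2) (3,2) (3,2) (3,2)
That's 8 distinct rows out of 32 strategies.

8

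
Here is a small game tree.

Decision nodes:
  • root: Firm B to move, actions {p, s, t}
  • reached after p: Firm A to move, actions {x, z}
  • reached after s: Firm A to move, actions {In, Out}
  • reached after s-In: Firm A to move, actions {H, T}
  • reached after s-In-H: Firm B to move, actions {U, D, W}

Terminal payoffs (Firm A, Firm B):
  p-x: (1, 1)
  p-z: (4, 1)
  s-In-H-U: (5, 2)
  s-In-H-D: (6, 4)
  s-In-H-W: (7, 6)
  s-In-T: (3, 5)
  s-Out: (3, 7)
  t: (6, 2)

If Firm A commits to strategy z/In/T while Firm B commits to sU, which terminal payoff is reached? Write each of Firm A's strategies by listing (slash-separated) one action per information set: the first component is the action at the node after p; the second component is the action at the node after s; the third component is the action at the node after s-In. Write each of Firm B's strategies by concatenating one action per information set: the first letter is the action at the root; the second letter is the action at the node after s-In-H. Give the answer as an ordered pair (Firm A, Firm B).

Trace the play path from the root:
  Firm B plays s
  Firm A plays In at [s]
  Firm A plays T at [s-In]
→ terminal payoff (3, 5).
(Firm A's choice at the node after p is never reached on this path, so it doesn't affect the outcome.)

(3, 5)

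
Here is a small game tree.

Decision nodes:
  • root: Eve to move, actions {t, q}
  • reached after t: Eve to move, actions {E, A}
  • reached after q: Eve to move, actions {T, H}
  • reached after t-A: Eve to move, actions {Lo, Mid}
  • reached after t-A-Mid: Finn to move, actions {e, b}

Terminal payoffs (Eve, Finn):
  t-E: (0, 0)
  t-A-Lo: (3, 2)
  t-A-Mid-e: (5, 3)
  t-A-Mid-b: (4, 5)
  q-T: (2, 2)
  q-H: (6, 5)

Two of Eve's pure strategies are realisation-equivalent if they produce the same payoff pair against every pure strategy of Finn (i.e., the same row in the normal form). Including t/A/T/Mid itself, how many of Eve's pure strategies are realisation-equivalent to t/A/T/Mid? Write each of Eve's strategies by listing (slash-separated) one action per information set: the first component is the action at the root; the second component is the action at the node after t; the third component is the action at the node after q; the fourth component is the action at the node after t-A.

Row for t/A/T/Mid (columns e, b): (5,3) (4,5).
Under t/A/T/Mid, Eve's choice at the node after q can never be reached regardless of what Finn does, so varying those choices leaves every outcome unchanged.
Holding the reachable choices fixed and varying the unreachable one freely already gives 2 equivalent strategies.
No other strategy reproduces this row, so those 2 are the full class: t/A/T/Mid, t/A/H/Mid.

2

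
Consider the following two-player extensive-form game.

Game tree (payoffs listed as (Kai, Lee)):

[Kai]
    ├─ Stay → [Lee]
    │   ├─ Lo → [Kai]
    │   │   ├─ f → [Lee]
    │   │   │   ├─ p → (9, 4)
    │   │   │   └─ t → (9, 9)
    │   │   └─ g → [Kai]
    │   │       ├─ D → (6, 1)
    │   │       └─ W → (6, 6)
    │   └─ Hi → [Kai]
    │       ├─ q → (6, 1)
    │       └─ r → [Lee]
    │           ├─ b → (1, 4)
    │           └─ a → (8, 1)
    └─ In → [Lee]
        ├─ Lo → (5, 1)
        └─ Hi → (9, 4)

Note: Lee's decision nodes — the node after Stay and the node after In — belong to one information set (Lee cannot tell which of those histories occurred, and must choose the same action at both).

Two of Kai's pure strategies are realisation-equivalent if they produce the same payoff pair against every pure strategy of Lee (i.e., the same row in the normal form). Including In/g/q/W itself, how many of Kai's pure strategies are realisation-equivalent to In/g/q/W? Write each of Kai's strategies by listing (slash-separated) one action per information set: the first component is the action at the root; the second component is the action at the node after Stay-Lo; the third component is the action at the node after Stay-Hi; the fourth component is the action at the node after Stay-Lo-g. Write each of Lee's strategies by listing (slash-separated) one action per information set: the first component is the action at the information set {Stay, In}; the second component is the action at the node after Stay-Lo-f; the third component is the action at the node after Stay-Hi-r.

Row for In/g/q/W (columns Lo/p/b, Lo/p/a, Lo/t/b, Lo/t/a, Hi/p/b, Hi/p/a, Hi/t/b, Hi/t/a): (5,1) (5,1) (5,1) (5,1) (9,4) (9,4) (9,4) (9,4).
Under In/g/q/W, Kai's choice at the node after Stay-Lo and at the node after Stay-Hi and at the node after Stay-Lo-g can never be reached regardless of what Lee does, so varying those choices leaves every outcome unchanged.
Holding the reachable choices fixed and varying the unreachable ones freely already gives 2 × 2 × 2 = 8 equivalent strategies.
No other strategy reproduces this row, so those 8 are the full class: In/f/q/D, In/f/q/W, In/f/r/D, In/f/r/W, In/g/q/D, In/g/q/W, In/g/r/D, In/g/r/W.

8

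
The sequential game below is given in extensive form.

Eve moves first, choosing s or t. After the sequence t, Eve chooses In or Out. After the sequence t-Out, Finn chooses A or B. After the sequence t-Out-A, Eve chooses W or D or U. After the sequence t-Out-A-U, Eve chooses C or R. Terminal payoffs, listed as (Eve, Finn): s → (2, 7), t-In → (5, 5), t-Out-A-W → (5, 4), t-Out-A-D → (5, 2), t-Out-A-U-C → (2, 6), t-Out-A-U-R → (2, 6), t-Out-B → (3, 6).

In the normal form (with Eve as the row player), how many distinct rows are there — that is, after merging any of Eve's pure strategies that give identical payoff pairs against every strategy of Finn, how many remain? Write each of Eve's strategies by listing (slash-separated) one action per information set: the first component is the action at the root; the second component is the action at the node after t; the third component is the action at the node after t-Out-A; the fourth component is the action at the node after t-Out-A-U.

Eve has 24 pure strategies: s/In/W/C, s/In/W/R, s/In/D/C, s/In/D/R, s/In/U/C, s/In/U/R, s/Out/W/C, s/Out/W/R, s/Out/D/C, s/Out/D/R, s/Out/U/C, s/Out/U/R, t/In/W/C, t/In/W/R, t/In/D/C, t/In/D/R, t/In/U/C, t/In/U/R, t/Out/W/C, t/Out/W/R, t/Out/D/C, t/Out/D/R, t/Out/U/C, t/Out/U/R. Columns: A, B.
{s/In/W/C, s/In/W/R, s/In/D/C, s/In/D/R, s/In/U/C, s/In/U/R, s/Out/W/C, s/Out/W/R, s/Out/D/C, s/Out/D/R, s/Out/U/C, s/Out/U/R} → row (2,7) (2,7)
{t/In/W/C, t/In/W/R, t/In/D/C, t/In/D/R, t/In/U/C, t/In/U/R} → row (5,5) (5,5)
{t/Out/W/C, t/Out/W/R} → row (5,4) (3,6)
{t/Out/D/C, t/Out/D/R} → row (5,2) (3,6)
{t/Out/U/C, t/Out/U/R} → row (2,6) (3,6)
That's 5 distinct rows out of 24 strategies.

5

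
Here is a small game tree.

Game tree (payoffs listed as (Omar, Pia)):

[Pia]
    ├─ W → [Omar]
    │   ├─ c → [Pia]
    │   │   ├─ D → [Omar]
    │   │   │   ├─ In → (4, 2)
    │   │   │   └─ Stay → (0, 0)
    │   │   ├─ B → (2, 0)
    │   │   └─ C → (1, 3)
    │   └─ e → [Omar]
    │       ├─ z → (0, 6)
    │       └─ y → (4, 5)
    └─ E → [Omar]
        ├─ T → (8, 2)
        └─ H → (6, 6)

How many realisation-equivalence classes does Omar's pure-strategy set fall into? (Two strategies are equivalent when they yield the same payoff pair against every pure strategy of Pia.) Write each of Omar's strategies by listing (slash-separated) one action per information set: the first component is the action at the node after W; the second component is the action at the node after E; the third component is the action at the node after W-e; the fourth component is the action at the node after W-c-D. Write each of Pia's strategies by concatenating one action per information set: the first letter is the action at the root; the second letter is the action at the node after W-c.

Omar has 16 pure strategies: c/T/z/In, c/T/z/Stay, c/T/y/In, c/T/y/Stay, c/H/z/In, c/H/z/Stay, c/H/y/In, c/H/y/Stay, e/T/z/In, e/T/z/Stay, e/T/y/In, e/T/y/Stay, e/H/z/In, e/H/z/Stay, e/H/y/In, e/H/y/Stay. Columns: WD, WB, WC, ED, EB, EC.
{c/T/z/In, c/T/y/In} → row (4,2) (2,0) (1,3) (8,2) (8,2) (8,2)
{c/T/z/Stay, c/T/y/Stay} → row (0,0) (2,0) (1,3) (8,2) (8,2) (8,2)
{c/H/z/In, c/H/y/In} → row (4,2) (2,0) (1,3) (6,6) (6,6) (6,6)
{c/H/z/Stay, c/H/y/Stay} → row (0,0) (2,0) (1,3) (6,6) (6,6) (6,6)
{e/T/z/In, e/T/z/Stay} → row (0,6) (0,6) (0,6) (8,2) (8,2) (8,2)
{e/T/y/In, e/T/y/Stay} → row (4,5) (4,5) (4,5) (8,2) (8,2) (8,2)
{e/H/z/In, e/H/z/Stay} → row (0,6) (0,6) (0,6) (6,6) (6,6) (6,6)
{e/H/y/In, e/H/y/Stay} → row (4,5) (4,5) (4,5) (6,6) (6,6) (6,6)
That's 8 distinct rows out of 16 strategies.

8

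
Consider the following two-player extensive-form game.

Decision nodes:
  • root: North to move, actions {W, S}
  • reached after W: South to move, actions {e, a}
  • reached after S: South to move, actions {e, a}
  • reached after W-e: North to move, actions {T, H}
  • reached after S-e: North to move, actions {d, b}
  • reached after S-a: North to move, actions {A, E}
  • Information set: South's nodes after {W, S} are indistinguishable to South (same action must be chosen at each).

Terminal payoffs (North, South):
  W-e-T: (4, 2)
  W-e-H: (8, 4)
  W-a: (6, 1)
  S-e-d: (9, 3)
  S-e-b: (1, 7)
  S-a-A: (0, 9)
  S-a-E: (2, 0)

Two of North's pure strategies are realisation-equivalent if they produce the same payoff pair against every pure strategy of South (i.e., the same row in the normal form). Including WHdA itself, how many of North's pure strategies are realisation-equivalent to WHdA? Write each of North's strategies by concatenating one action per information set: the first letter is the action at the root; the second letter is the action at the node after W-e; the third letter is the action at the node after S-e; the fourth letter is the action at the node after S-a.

Row for WHdA (columns e, a): (8,4) (6,1).
Under WHdA, North's choice at the node after S-e and at the node after S-a can never be reached regardless of what South does, so varying those choices leaves every outcome unchanged.
Holding the reachable choices fixed and varying the unreachable ones freely already gives 2 × 2 = 4 equivalent strategies.
No other strategy reproduces this row, so those 4 are the full class: WHdA, WHdE, WHbA, WHbE.

4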